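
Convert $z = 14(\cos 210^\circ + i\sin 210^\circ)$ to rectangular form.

a = r cos θ = 14 * -sqrt(3)/2 = -7*sqrt(3)
b = r sin θ = 14 * -1/2 = -7
z = -7*sqrt(3) - 7i


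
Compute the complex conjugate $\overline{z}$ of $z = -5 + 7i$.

If z = a + bi, then conjugate(z) = a - bi
conjugate(-5 + 7i) = -5 - 7i


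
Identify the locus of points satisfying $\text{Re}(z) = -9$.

Re(z) = x where z = x + yi; the equation x = -9 is satisfied by all points with that x-coordinate
Locus: Vertical line x = -9


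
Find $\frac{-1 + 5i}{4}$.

Divisor is real, so divide each part by 4:
= -1/4 + (5/4)i


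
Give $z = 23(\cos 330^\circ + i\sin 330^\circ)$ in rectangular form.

a = r cos θ = 23 * sqrt(3)/2 = 23*sqrt(3)/2
b = r sin θ = 23 * -1/2 = -23/2
z = 23*sqrt(3)/2 - (23/2)i


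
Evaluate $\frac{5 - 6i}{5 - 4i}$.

Multiply numerator and denominator by conjugate (5 + 4i):
= (5 - 6i)(5 + 4i) / (5^2 + (-4)^2)
= (49 - 10i) / 41
= 49/41 - (10/41)i


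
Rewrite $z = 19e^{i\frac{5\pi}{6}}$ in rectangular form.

a = r cos θ = 19 * -sqrt(3)/2 = -19*sqrt(3)/2
b = r sin θ = 19 * 1/2 = 19/2
z = -19*sqrt(3)/2 + (19/2)i


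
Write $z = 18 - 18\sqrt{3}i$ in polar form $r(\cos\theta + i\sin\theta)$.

r = |z| = sqrt(a^2 + b^2) = sqrt((18)^2 + (-18*sqrt(3))^2) = sqrt(324 + 972) = sqrt(1296) = 36
θ = arctan(b/a) = arctan(-31.1769/18) (quadrant-adjusted) = 300°
z = 36(cos 300° + i sin 300°)


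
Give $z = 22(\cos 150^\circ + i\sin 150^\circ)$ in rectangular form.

a = r cos θ = 22 * -sqrt(3)/2 = -11*sqrt(3)
b = r sin θ = 22 * 1/2 = 11
z = -11*sqrt(3) + 11i


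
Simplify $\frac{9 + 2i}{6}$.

Divisor is real, so divide each part by 6:
= 3/2 + (1/3)i


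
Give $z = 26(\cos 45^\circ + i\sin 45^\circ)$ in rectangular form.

a = r cos θ = 26 * sqrt(2)/2 = 13*sqrt(2)
b = r sin θ = 26 * sqrt(2)/2 = 13*sqrt(2)
z = 13*sqrt(2) + 13*sqrt(2)i


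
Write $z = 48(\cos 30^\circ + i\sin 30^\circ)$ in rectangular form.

a = r cos θ = 48 * sqrt(3)/2 = 24*sqrt(3)
b = r sin θ = 48 * 1/2 = 24
z = 24*sqrt(3) + 24i


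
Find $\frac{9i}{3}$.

Divisor is real, so divide each part by 3:
= 3i


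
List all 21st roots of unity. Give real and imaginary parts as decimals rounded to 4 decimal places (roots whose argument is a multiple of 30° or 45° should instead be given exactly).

ω_k = e^(2πik/21) = cos(2πk/21) + i sin(2πk/21) for k = 0, 1, ..., 20
Roots: 1, 0.9556 + 0.2948i, 0.8262 + 0.5633i, 0.6235 + 0.7818i, 0.3653 + 0.9309i, 0.0747 + 0.9972i, -0.2225 + 0.9749i, -1/2 + (sqrt(3)/2)i, -0.7331 + 0.6802i, -0.9010 + 0.4339i, -0.9888 + 0.1490i, -0.9888 - 0.1490i, -0.9010 - 0.4339i, -0.7331 - 0.6802i, -1/2 - (sqrt(3)/2)i, -0.2225 - 0.9749i, 0.0747 - 0.9972i, 0.3653 - 0.9309i, 0.6235 - 0.7818i, 0.8262 - 0.5633i, 0.9556 - 0.2948i


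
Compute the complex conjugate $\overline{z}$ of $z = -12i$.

If z = a + bi, then conjugate(z) = a - bi
conjugate(-12i) = 12i


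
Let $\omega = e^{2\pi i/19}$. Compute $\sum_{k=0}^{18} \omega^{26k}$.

Let ζ = ω^26 = e^(2πi·26/19). Since 19 ∤ 26, ζ ≠ 1.
Sum = Σ_{k=0}^{18} ζ^k = (ζ^19 - 1)/(ζ - 1) = (ω^{26·19} - 1)/(ζ - 1) = (1 - 1)/(ζ - 1) = 0


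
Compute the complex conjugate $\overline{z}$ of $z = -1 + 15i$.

If z = a + bi, then conjugate(z) = a - bi
conjugate(-1 + 15i) = -1 - 15i


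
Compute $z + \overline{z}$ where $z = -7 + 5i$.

z + conjugate(z) = (a + bi) + (a - bi) = 2a
= 2 * (-7) = -14


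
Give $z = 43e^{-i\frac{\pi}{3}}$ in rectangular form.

a = r cos θ = 43 * 1/2 = 43/2
b = r sin θ = 43 * -sqrt(3)/2 = -43*sqrt(3)/2
z = 43/2 - (43*sqrt(3)/2)i


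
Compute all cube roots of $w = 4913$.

|w| = 4913, arg(w) = 0°
Root modulus = 4913^(1/3) = 17
Root arguments: θ_k = (0° + 360°k)/3 for k = 0, 1, ..., 2
Roots: 17, -17/2 + (17*sqrt(3)/2)i, -17/2 - (17*sqrt(3)/2)i


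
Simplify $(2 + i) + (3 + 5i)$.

(2 + 3) + (1 + 5)i = 5 + 6i


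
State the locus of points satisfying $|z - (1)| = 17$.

|z - z0| = r describes a circle centered at z0 with radius r
Here z0 = 1 and r = 17
Locus: Circle centered at (1, 0) with radius 17


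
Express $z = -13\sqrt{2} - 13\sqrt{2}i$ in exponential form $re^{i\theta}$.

r = |z| = sqrt((-13*sqrt(2))^2 + (-13*sqrt(2))^2) = sqrt(338 + 338) = sqrt(676) = 26
θ = arctan(b/a) = arctan(-18.3848/-18.3848) (quadrant-adjusted) = -135° = -3π/4
z = 26e^(-i*3π/4)


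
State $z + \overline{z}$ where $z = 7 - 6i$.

z + conjugate(z) = (a + bi) + (a - bi) = 2a
= 2 * 7 = 14


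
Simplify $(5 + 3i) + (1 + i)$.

(5 + 1) + (3 + 1)i = 6 + 4i


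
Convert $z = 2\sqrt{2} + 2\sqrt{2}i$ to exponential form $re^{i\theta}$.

r = |z| = sqrt((2*sqrt(2))^2 + (2*sqrt(2))^2) = sqrt(8 + 8) = sqrt(16) = 4
θ = arctan(b/a) = arctan(2.8284/2.8284) (quadrant-adjusted) = 45° = π/4
z = 4e^(i*π/4)


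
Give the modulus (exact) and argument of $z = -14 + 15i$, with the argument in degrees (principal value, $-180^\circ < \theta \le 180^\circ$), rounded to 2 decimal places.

|z| = sqrt((-14)^2 + 15^2) = sqrt(421)
arg(z) = arctan(b/a) = arctan(15/-14) (quadrant-adjusted) = 133.03°


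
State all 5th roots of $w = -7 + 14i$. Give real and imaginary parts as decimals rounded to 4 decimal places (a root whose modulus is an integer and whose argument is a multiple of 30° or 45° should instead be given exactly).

|w| = sqrt(245) ≈ 15.652476, arg(w) ≈ 116.565051°
Root modulus = sqrt(245)^(1/5) ≈ 1.733471
Root arguments: θ_k = (arg(w) + 360°k)/5 for k = 0, 1, ..., 4
Compute each root as (root modulus)(cos θ_k + i sin θ_k) using full-precision intermediates, then round to 4 decimal places.
Roots: 1.5919 + 0.6860i, -0.1605 + 1.7260i, -1.6911 + 0.3807i, -0.8847 - 1.4907i, 1.1444 - 1.3020i


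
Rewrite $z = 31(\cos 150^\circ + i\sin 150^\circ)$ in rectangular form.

a = r cos θ = 31 * -sqrt(3)/2 = -31*sqrt(3)/2
b = r sin θ = 31 * 1/2 = 31/2
z = -31*sqrt(3)/2 + (31/2)i


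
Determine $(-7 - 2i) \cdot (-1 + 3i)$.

(a1*a2 - b1*b2) + (a1*b2 + b1*a2)i
= (7 - (-6)) + (-21 + 2)i
= 13 - 19i


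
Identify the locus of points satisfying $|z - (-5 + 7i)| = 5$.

|z - z0| = r describes a circle centered at z0 with radius r
Here z0 = -5 + 7i and r = 5
Locus: Circle centered at (-5, 7) with radius 5


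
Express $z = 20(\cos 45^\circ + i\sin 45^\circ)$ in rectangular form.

a = r cos θ = 20 * sqrt(2)/2 = 10*sqrt(2)
b = r sin θ = 20 * sqrt(2)/2 = 10*sqrt(2)
z = 10*sqrt(2) + 10*sqrt(2)i


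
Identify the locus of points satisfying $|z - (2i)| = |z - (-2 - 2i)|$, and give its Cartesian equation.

|z - z1| = |z - z2| means z is equidistant from z1 and z2,
i.e. the perpendicular bisector of the segment from (0, 2) to (-2, -2) (midpoint (-1, 0)).
With z = x + yi, square both sides:
(x - 0)^2 + (y - 2)^2 = (x - (-2))^2 + (y - (-2))^2
The x^2 and y^2 terms cancel: -4x + (-8)y = 8 - 4 = 4
Simplify: x + 2y = -1
Locus: Perpendicular bisector of the segment from (0, 2) to (-2, -2): the line x + 2y = -1


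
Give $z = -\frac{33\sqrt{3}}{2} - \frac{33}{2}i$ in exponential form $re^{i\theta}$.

r = |z| = sqrt((-33*sqrt(3)/2)^2 + (-33/2)^2) = sqrt(3267/4 + 1089/4) = sqrt(1089) = 33
θ = arctan(b/a) = arctan(-16.5/-28.5788) (quadrant-adjusted) = 210° = 7π/6
z = 33e^(i*7π/6)


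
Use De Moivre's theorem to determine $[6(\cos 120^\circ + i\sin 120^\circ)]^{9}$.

By De Moivre: z^n = r^n(cos(nθ) + i sin(nθ))
= 6^9(cos(9*120°) + i sin(9*120°))
= 10077696(cos 0° + i sin 0°)
= 10077696


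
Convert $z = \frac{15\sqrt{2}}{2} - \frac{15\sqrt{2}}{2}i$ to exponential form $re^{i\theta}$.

r = |z| = sqrt((15*sqrt(2)/2)^2 + (-15*sqrt(2)/2)^2) = sqrt(225/2 + 225/2) = sqrt(225) = 15
θ = arctan(b/a) = arctan(-10.6066/10.6066) (quadrant-adjusted) = -45° = -π/4
z = 15e^(-i*π/4)


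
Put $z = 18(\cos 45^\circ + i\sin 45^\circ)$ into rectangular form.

a = r cos θ = 18 * sqrt(2)/2 = 9*sqrt(2)
b = r sin θ = 18 * sqrt(2)/2 = 9*sqrt(2)
z = 9*sqrt(2) + 9*sqrt(2)i


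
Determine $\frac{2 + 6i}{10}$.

Divisor is real, so divide each part by 10:
= 1/5 + (3/5)i


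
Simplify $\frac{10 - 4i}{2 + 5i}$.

Multiply numerator and denominator by conjugate (2 - 5i):
= (10 - 4i)(2 - 5i) / (2^2 + 5^2)
= (-58i) / 29
= -2i


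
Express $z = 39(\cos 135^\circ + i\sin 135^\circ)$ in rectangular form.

a = r cos θ = 39 * -sqrt(2)/2 = -39*sqrt(2)/2
b = r sin θ = 39 * sqrt(2)/2 = 39*sqrt(2)/2
z = -39*sqrt(2)/2 + (39*sqrt(2)/2)i


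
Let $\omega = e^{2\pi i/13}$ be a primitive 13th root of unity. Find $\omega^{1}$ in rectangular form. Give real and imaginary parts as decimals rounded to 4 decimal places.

ω^1 = e^(2πi·1/13) = e^(i·2π/13)
= cos(2π/13) + i sin(2π/13)
= 0.8855 + 0.4647i


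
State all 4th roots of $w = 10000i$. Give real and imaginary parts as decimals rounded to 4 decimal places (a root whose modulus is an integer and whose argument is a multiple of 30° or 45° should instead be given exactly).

|w| = 10000, arg(w) = 90°
Root modulus = 10000^(1/4) = 10
Root arguments: θ_k = (90° + 360°k)/4 for k = 0, 1, ..., 3
Compute each root as (root modulus)(cos θ_k + i sin θ_k) using full-precision intermediates, then round to 4 decimal places.
Roots: 9.2388 + 3.8268i, -3.8268 + 9.2388i, -9.2388 - 3.8268i, 3.8268 - 9.2388i


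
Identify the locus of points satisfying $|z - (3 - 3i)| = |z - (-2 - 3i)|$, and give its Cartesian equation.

|z - z1| = |z - z2| means z is equidistant from z1 and z2,
i.e. the perpendicular bisector of the segment from (3, -3) to (-2, -3) (midpoint (1/2, -3)).
With z = x + yi, square both sides:
(x - 3)^2 + (y - (-3))^2 = (x - (-2))^2 + (y - (-3))^2
The x^2 and y^2 terms cancel: -10x + 0y = 13 - 18 = -5
Simplify: x = 1/2
Locus: Perpendicular bisector of the segment from (3, -3) to (-2, -3): the line x = 1/2


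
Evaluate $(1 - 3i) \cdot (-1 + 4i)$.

(a1*a2 - b1*b2) + (a1*b2 + b1*a2)i
= (-1 - (-12)) + (4 + 3)i
= 11 + 7i


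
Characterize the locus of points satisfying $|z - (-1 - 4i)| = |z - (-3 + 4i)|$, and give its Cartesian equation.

|z - z1| = |z - z2| means z is equidistant from z1 and z2,
i.e. the perpendicular bisector of the segment from (-1, -4) to (-3, 4) (midpoint (-2, 0)).
With z = x + yi, square both sides:
(x - (-1))^2 + (y - (-4))^2 = (x - (-3))^2 + (y - 4)^2
The x^2 and y^2 terms cancel: -4x + 16y = 25 - 17 = 8
Simplify: x - 4y = -2
Locus: Perpendicular bisector of the segment from (-1, -4) to (-3, 4): the line x - 4y = -2


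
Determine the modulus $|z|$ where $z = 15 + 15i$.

|z| = sqrt(a^2 + b^2) = sqrt(15^2 + 15^2) = sqrt(450) = sqrt(450)


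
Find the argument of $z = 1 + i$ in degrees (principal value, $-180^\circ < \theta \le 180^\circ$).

θ = arctan(b/a) = arctan(1/1) (quadrant-adjusted) = 45°


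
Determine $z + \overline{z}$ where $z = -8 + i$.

z + conjugate(z) = (a + bi) + (a - bi) = 2a
= 2 * (-8) = -16


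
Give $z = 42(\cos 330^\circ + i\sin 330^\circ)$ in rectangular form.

a = r cos θ = 42 * sqrt(3)/2 = 21*sqrt(3)
b = r sin θ = 42 * -1/2 = -21
z = 21*sqrt(3) - 21i


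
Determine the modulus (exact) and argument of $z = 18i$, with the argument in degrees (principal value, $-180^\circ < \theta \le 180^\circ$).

|z| = sqrt(0^2 + 18^2) = 18
a = 0 and b > 0, so z lies on the positive imaginary axis: arg(z) = 90°


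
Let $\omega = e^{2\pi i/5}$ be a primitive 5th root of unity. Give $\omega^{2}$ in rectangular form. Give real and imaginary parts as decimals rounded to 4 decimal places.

ω^2 = e^(2πi·2/5) = e^(i·4π/5)
= cos(4π/5) + i sin(4π/5)
= -0.8090 + 0.5878i


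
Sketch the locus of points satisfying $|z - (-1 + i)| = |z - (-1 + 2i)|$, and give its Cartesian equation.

|z - z1| = |z - z2| means z is equidistant from z1 and z2,
i.e. the perpendicular bisector of the segment from (-1, 1) to (-1, 2) (midpoint (-1, 3/2)).
With z = x + yi, square both sides:
(x - (-1))^2 + (y - 1)^2 = (x - (-1))^2 + (y - 2)^2
The x^2 and y^2 terms cancel: 0x + 2y = 5 - 2 = 3
Simplify: y = 3/2
Locus: Perpendicular bisector of the segment from (-1, 1) to (-1, 2): the line y = 3/2


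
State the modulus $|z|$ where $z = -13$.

|z| = sqrt(a^2 + b^2) = sqrt((-13)^2 + 0^2) = sqrt(169) = 13


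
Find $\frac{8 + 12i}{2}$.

Divisor is real, so divide each part by 2:
= 4 + 6i


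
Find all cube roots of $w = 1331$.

|w| = 1331, arg(w) = 0°
Root modulus = 1331^(1/3) = 11
Root arguments: θ_k = (0° + 360°k)/3 for k = 0, 1, ..., 2
Roots: 11, -11/2 + (11*sqrt(3)/2)i, -11/2 - (11*sqrt(3)/2)i


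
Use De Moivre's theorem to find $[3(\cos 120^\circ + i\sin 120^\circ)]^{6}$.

By De Moivre: z^n = r^n(cos(nθ) + i sin(nθ))
= 3^6(cos(6*120°) + i sin(6*120°))
= 729(cos 0° + i sin 0°)
= 729


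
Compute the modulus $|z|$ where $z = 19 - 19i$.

|z| = sqrt(a^2 + b^2) = sqrt(19^2 + (-19)^2) = sqrt(722) = sqrt(722)


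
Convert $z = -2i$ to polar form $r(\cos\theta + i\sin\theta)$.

r = |z| = sqrt(a^2 + b^2) = sqrt((0)^2 + (-2)^2) = sqrt(0 + 4) = sqrt(4) = 2
a = 0 and b < 0, so z lies on the negative imaginary axis: θ = 270°
z = 2(cos 270° + i sin 270°)


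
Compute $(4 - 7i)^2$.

(a + bi)^2 = a^2 - b^2 + 2abi
= 4^2 - (-7)^2 + 2*4*(-7)i
= -33 - 56i


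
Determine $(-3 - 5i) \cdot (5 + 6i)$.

(a1*a2 - b1*b2) + (a1*b2 + b1*a2)i
= (-15 - (-30)) + (-18 + (-25))i
= 15 - 43i


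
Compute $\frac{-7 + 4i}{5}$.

Divisor is real, so divide each part by 5:
= -7/5 + (4/5)i


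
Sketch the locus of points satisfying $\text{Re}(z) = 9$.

Re(z) = x where z = x + yi; the equation x = 9 is satisfied by all points with that x-coordinate
Locus: Vertical line x = 9


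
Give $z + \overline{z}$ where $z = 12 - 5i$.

z + conjugate(z) = (a + bi) + (a - bi) = 2a
= 2 * 12 = 24


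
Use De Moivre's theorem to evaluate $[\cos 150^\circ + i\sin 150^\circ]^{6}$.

By De Moivre: z^n = r^n(cos(nθ) + i sin(nθ))
= 1^6(cos(6*150°) + i sin(6*150°))
= 1(cos 180° + i sin 180°)
= -1


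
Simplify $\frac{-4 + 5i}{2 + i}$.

Multiply numerator and denominator by conjugate (2 - i):
= (-4 + 5i)(2 - i) / (2^2 + 1^2)
= (-3 + 14i) / 5
= -3/5 + (14/5)i


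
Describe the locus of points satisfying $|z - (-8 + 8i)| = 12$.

|z - z0| = r describes a circle centered at z0 with radius r
Here z0 = -8 + 8i and r = 12
Locus: Circle centered at (-8, 8) with radius 12


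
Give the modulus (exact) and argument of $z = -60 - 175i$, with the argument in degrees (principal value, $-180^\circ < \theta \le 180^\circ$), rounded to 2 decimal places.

|z| = sqrt((-60)^2 + (-175)^2) = 185
arg(z) = arctan(b/a) = arctan(-175/-60) (quadrant-adjusted) = -108.92°


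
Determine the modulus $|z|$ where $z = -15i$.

|z| = sqrt(a^2 + b^2) = sqrt(0^2 + (-15)^2) = sqrt(225) = 15


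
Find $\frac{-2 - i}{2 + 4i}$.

Multiply numerator and denominator by conjugate (2 - 4i):
= (-2 - i)(2 - 4i) / (2^2 + 4^2)
= (-8 + 6i) / 20
Divide through by 2: (-4 + 3i) / 10
= -2/5 + (3/10)i


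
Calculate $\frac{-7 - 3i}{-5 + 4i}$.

Multiply numerator and denominator by conjugate (-5 - 4i):
= (-7 - 3i)(-5 - 4i) / ((-5)^2 + 4^2)
= (23 + 43i) / 41
= 23/41 + (43/41)i


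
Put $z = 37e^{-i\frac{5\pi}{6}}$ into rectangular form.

a = r cos θ = 37 * -sqrt(3)/2 = -37*sqrt(3)/2
b = r sin θ = 37 * -1/2 = -37/2
z = -37*sqrt(3)/2 - (37/2)i


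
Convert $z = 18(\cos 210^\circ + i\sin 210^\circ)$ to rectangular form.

a = r cos θ = 18 * -sqrt(3)/2 = -9*sqrt(3)
b = r sin θ = 18 * -1/2 = -9
z = -9*sqrt(3) - 9i


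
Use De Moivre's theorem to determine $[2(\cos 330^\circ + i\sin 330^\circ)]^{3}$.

By De Moivre: z^n = r^n(cos(nθ) + i sin(nθ))
= 2^3(cos(3*330°) + i sin(3*330°))
= 8(cos 270° + i sin 270°)
= -8i


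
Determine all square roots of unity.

ω_k = e^(2πik/2) = cos(2πk/2) + i sin(2πk/2) for k = 0, 1, ..., 1
Roots: 1, -1


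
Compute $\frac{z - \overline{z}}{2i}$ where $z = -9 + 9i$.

z - conjugate(z) = 2bi
(z - conjugate(z))/(2i) = 2bi/(2i) = b = 9


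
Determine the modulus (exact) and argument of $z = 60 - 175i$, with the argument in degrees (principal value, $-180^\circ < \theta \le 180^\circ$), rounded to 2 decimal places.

|z| = sqrt(60^2 + (-175)^2) = 185
arg(z) = arctan(b/a) = arctan(-175/60) (quadrant-adjusted) = -71.08°


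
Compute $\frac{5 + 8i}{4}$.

Divisor is real, so divide each part by 4:
= 5/4 + 2i


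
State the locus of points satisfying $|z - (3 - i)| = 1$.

|z - z0| = r describes a circle centered at z0 with radius r
Here z0 = 3 - i and r = 1
Locus: Circle centered at (3, -1) with radius 1


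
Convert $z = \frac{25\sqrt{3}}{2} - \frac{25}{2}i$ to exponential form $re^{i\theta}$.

r = |z| = sqrt((25*sqrt(3)/2)^2 + (-25/2)^2) = sqrt(1875/4 + 625/4) = sqrt(625) = 25
θ = arctan(b/a) = arctan(-12.5/21.6506) (quadrant-adjusted) = -30° = -π/6
z = 25e^(-i*π/6)


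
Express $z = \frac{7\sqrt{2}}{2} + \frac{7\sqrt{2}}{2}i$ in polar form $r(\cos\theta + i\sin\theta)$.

r = |z| = sqrt(a^2 + b^2) = sqrt((7*sqrt(2)/2)^2 + (7*sqrt(2)/2)^2) = sqrt(49/2 + 49/2) = sqrt(49) = 7
θ = arctan(b/a) = arctan(4.9497/4.9497) (quadrant-adjusted) = 45°
z = 7(cos 45° + i sin 45°)


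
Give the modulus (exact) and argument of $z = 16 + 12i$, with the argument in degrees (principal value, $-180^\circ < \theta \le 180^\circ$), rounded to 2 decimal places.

|z| = sqrt(16^2 + 12^2) = 20
arg(z) = arctan(b/a) = arctan(12/16) (quadrant-adjusted) = 36.87°


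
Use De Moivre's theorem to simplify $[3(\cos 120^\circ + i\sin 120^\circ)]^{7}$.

By De Moivre: z^n = r^n(cos(nθ) + i sin(nθ))
= 3^7(cos(7*120°) + i sin(7*120°))
= 2187(cos 120° + i sin 120°)
= -2187/2 + (2187*sqrt(3)/2)i


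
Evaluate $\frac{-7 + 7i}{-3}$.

Divisor is real, so divide each part by -3:
= 7/3 - (7/3)i


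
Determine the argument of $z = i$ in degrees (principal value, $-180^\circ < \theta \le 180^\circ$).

a = 0 and b > 0, so z lies on the positive imaginary axis: θ = 90°


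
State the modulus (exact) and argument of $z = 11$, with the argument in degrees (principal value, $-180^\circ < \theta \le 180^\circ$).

|z| = sqrt(11^2 + 0^2) = 11
b = 0 and a > 0, so z lies on the positive real axis: arg(z) = 0°


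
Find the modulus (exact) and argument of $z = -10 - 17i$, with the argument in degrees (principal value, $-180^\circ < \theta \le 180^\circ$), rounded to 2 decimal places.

|z| = sqrt((-10)^2 + (-17)^2) = sqrt(389)
arg(z) = arctan(b/a) = arctan(-17/-10) (quadrant-adjusted) = -120.47°


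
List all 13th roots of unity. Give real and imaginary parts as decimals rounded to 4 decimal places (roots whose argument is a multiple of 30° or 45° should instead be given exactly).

ω_k = e^(2πik/13) = cos(2πk/13) + i sin(2πk/13) for k = 0, 1, ..., 12
Roots: 1, 0.8855 + 0.4647i, 0.5681 + 0.8230i, 0.1205 + 0.9927i, -0.3546 + 0.9350i, -0.7485 + 0.6631i, -0.9709 + 0.2393i, -0.9709 - 0.2393i, -0.7485 - 0.6631i, -0.3546 - 0.9350i, 0.1205 - 0.9927i, 0.5681 - 0.8230i, 0.8855 - 0.4647i


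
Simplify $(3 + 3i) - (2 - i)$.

(3 - 2) + (3 - (-1))i = 1 + 4i


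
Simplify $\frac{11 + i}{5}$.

Divisor is real, so divide each part by 5:
= 11/5 + (1/5)i


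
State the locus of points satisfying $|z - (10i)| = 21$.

|z - z0| = r describes a circle centered at z0 with radius r
Here z0 = 10i and r = 21
Locus: Circle centered at (0, 10) with radius 21


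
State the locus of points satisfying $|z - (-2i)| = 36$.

|z - z0| = r describes a circle centered at z0 with radius r
Here z0 = -2i and r = 36
Locus: Circle centered at (0, -2) with radius 36


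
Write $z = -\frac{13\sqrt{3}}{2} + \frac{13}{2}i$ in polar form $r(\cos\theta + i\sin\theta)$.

r = |z| = sqrt(a^2 + b^2) = sqrt((-13*sqrt(3)/2)^2 + (13/2)^2) = sqrt(507/4 + 169/4) = sqrt(169) = 13
θ = arctan(b/a) = arctan(6.5/-11.2583) (quadrant-adjusted) = 150°
z = 13(cos 150° + i sin 150°)


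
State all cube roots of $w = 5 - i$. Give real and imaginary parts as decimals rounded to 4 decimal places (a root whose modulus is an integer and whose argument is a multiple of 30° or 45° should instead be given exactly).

|w| = sqrt(26) ≈ 5.099020, arg(w) ≈ 348.690068°
Root modulus = sqrt(26)^(1/3) ≈ 1.721190
Root arguments: θ_k = (arg(w) + 360°k)/3 for k = 0, 1, ..., 2
Compute each root as (root modulus)(cos θ_k + i sin θ_k) using full-precision intermediates, then round to 4 decimal places.
Roots: -0.7607 + 1.5440i, -0.9567 - 1.4308i, 1.7175 - 0.1132i


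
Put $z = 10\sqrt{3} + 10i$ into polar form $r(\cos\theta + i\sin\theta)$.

r = |z| = sqrt(a^2 + b^2) = sqrt((10*sqrt(3))^2 + (10)^2) = sqrt(300 + 100) = sqrt(400) = 20
θ = arctan(b/a) = arctan(10/17.3205) (quadrant-adjusted) = 30°
z = 20(cos 30° + i sin 30°)


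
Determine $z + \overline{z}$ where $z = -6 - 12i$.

z + conjugate(z) = (a + bi) + (a - bi) = 2a
= 2 * (-6) = -12


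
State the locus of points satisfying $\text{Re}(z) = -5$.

Re(z) = x where z = x + yi; the equation x = -5 is satisfied by all points with that x-coordinate
Locus: Vertical line x = -5


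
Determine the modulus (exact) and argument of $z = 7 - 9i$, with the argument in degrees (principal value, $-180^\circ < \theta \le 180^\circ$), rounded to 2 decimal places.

|z| = sqrt(7^2 + (-9)^2) = sqrt(130)
arg(z) = arctan(b/a) = arctan(-9/7) (quadrant-adjusted) = -52.13°


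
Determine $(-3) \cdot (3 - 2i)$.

(a1*a2 - b1*b2) + (a1*b2 + b1*a2)i
= (-9 - 0) + (6 + 0)i
= -9 + 6i


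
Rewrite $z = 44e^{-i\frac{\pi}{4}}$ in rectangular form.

a = r cos θ = 44 * sqrt(2)/2 = 22*sqrt(2)
b = r sin θ = 44 * -sqrt(2)/2 = -22*sqrt(2)
z = 22*sqrt(2) - 22*sqrt(2)i


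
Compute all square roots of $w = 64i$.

|w| = 64, arg(w) = 90°
Root modulus = 64^(1/2) = 8
Root arguments: θ_k = (90° + 360°k)/2 for k = 0, 1, ..., 1
Roots: 4*sqrt(2) + 4*sqrt(2)i, -4*sqrt(2) - 4*sqrt(2)i


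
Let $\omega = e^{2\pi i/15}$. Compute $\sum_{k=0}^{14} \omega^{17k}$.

Let ζ = ω^17 = e^(2πi·17/15). Since 15 ∤ 17, ζ ≠ 1.
Sum = Σ_{k=0}^{14} ζ^k = (ζ^15 - 1)/(ζ - 1) = (ω^{17·15} - 1)/(ζ - 1) = (1 - 1)/(ζ - 1) = 0


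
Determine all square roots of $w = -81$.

|w| = 81, arg(w) = 180°
Root modulus = 81^(1/2) = 9
Root arguments: θ_k = (180° + 360°k)/2 for k = 0, 1, ..., 1
Roots: 9i, -9i


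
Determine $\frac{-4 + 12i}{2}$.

Divisor is real, so divide each part by 2:
= -2 + 6i


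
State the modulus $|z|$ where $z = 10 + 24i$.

|z| = sqrt(a^2 + b^2) = sqrt(10^2 + 24^2) = sqrt(676) = 26


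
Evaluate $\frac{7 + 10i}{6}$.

Divisor is real, so divide each part by 6:
= 7/6 + (5/3)i


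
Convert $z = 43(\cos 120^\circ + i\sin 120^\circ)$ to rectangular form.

a = r cos θ = 43 * -1/2 = -43/2
b = r sin θ = 43 * sqrt(3)/2 = 43*sqrt(3)/2
z = -43/2 + (43*sqrt(3)/2)i


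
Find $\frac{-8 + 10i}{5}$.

Divisor is real, so divide each part by 5:
= -8/5 + 2i


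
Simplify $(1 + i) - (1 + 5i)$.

(1 - 1) + (1 - 5)i = -4i


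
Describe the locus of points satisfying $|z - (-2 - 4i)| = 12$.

|z - z0| = r describes a circle centered at z0 with radius r
Here z0 = -2 - 4i and r = 12
Locus: Circle centered at (-2, -4) with radius 12


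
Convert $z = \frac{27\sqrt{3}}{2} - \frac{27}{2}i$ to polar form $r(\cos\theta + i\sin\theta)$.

r = |z| = sqrt(a^2 + b^2) = sqrt((27*sqrt(3)/2)^2 + (-27/2)^2) = sqrt(2187/4 + 729/4) = sqrt(729) = 27
θ = arctan(b/a) = arctan(-13.5/23.3827) (quadrant-adjusted) = 330°
z = 27(cos 330° + i sin 330°)


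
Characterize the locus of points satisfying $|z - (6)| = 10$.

|z - z0| = r describes a circle centered at z0 with radius r
Here z0 = 6 and r = 10
Locus: Circle centered at (6, 0) with radius 10


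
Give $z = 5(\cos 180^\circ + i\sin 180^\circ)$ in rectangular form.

a = r cos θ = 5 * -1 = -5
b = r sin θ = 5 * 0 = 0
z = -5


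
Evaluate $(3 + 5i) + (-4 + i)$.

(3 + (-4)) + (5 + 1)i = -1 + 6i


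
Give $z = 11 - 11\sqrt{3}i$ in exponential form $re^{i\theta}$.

r = |z| = sqrt((11)^2 + (-11*sqrt(3))^2) = sqrt(121 + 363) = sqrt(484) = 22
θ = arctan(b/a) = arctan(-19.0526/11) (quadrant-adjusted) = -60° = -π/3
z = 22e^(-i*π/3)


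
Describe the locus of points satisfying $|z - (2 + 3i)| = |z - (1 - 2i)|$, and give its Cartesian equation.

|z - z1| = |z - z2| means z is equidistant from z1 and z2,
i.e. the perpendicular bisector of the segment from (2, 3) to (1, -2) (midpoint (3/2, 1/2)).
With z = x + yi, square both sides:
(x - 2)^2 + (y - 3)^2 = (x - 1)^2 + (y - (-2))^2
The x^2 and y^2 terms cancel: -2x + (-10)y = 5 - 13 = -8
Simplify: x + 5y = 4
Locus: Perpendicular bisector of the segment from (2, 3) to (1, -2): the line x + 5y = 4


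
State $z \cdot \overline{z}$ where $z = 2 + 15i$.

z * conjugate(z) = |z|^2 = a^2 + b^2
= 2^2 + 15^2 = 229


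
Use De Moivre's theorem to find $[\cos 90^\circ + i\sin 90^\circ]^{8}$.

By De Moivre: z^n = r^n(cos(nθ) + i sin(nθ))
= 1^8(cos(8*90°) + i sin(8*90°))
= 1(cos 0° + i sin 0°)
= 1


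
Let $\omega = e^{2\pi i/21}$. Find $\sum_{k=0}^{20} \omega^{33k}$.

Let ζ = ω^33 = e^(2πi·33/21). Since 21 ∤ 33, ζ ≠ 1.
Sum = Σ_{k=0}^{20} ζ^k = (ζ^21 - 1)/(ζ - 1) = (ω^{33·21} - 1)/(ζ - 1) = (1 - 1)/(ζ - 1) = 0


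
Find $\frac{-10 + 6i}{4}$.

Divisor is real, so divide each part by 4:
= -5/2 + (3/2)i


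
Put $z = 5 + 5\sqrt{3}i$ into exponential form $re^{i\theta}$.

r = |z| = sqrt((5)^2 + (5*sqrt(3))^2) = sqrt(25 + 75) = sqrt(100) = 10
θ = arctan(b/a) = arctan(8.6603/5) (quadrant-adjusted) = 60° = π/3
z = 10e^(i*π/3)


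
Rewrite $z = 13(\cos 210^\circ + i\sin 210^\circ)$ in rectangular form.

a = r cos θ = 13 * -sqrt(3)/2 = -13*sqrt(3)/2
b = r sin θ = 13 * -1/2 = -13/2
z = -13*sqrt(3)/2 - (13/2)i


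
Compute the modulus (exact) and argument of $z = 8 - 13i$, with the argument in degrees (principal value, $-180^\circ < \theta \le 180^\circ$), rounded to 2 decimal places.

|z| = sqrt(8^2 + (-13)^2) = sqrt(233)
arg(z) = arctan(b/a) = arctan(-13/8) (quadrant-adjusted) = -58.39°


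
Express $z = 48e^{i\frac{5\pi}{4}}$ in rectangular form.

a = r cos θ = 48 * -sqrt(2)/2 = -24*sqrt(2)
b = r sin θ = 48 * -sqrt(2)/2 = -24*sqrt(2)
z = -24*sqrt(2) - 24*sqrt(2)i


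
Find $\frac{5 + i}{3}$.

Divisor is real, so divide each part by 3:
= 5/3 + (1/3)i


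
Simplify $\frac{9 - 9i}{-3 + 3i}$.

Multiply numerator and denominator by conjugate (-3 - 3i):
= (9 - 9i)(-3 - 3i) / ((-3)^2 + 3^2)
= (-54) / 18
= -3


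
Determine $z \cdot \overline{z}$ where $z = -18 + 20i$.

z * conjugate(z) = |z|^2 = a^2 + b^2
= (-18)^2 + 20^2 = 724


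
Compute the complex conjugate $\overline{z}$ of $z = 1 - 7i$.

If z = a + bi, then conjugate(z) = a - bi
conjugate(1 - 7i) = 1 + 7i


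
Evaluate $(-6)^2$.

(a + bi)^2 = a^2 - b^2 + 2abi
= (-6)^2 - 0^2 + 2*(-6)*0i
= 36


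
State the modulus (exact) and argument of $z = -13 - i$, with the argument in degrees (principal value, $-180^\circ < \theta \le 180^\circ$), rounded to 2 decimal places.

|z| = sqrt((-13)^2 + (-1)^2) = sqrt(170)
arg(z) = arctan(b/a) = arctan(-1/-13) (quadrant-adjusted) = -175.60°


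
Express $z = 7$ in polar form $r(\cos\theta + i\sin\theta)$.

r = |z| = sqrt(a^2 + b^2) = sqrt((7)^2 + (0)^2) = sqrt(49 + 0) = sqrt(49) = 7
b = 0 and a > 0, so z lies on the positive real axis: θ = 0°
z = 7(cos 0° + i sin 0°)


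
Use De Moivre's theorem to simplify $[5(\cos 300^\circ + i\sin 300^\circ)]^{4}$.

By De Moivre: z^n = r^n(cos(nθ) + i sin(nθ))
= 5^4(cos(4*300°) + i sin(4*300°))
= 625(cos 120° + i sin 120°)
= -625/2 + (625*sqrt(3)/2)i


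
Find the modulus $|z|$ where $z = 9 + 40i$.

|z| = sqrt(a^2 + b^2) = sqrt(9^2 + 40^2) = sqrt(1681) = 41


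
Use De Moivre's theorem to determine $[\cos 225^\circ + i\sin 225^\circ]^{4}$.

By De Moivre: z^n = r^n(cos(nθ) + i sin(nθ))
= 1^4(cos(4*225°) + i sin(4*225°))
= 1(cos 180° + i sin 180°)
= -1


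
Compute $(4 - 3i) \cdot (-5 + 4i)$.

(a1*a2 - b1*b2) + (a1*b2 + b1*a2)i
= (-20 - (-12)) + (16 + 15)i
= -8 + 31i


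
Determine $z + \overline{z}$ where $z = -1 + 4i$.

z + conjugate(z) = (a + bi) + (a - bi) = 2a
= 2 * (-1) = -2


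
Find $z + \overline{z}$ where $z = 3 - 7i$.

z + conjugate(z) = (a + bi) + (a - bi) = 2a
= 2 * 3 = 6


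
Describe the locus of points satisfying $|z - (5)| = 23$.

|z - z0| = r describes a circle centered at z0 with radius r
Here z0 = 5 and r = 23
Locus: Circle centered at (5, 0) with radius 23


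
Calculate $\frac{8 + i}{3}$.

Divisor is real, so divide each part by 3:
= 8/3 + (1/3)i


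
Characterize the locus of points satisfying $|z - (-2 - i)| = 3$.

|z - z0| = r describes a circle centered at z0 with radius r
Here z0 = -2 - i and r = 3
Locus: Circle centered at (-2, -1) with radius 3


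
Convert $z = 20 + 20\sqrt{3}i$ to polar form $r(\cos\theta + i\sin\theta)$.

r = |z| = sqrt(a^2 + b^2) = sqrt((20)^2 + (20*sqrt(3))^2) = sqrt(400 + 1200) = sqrt(1600) = 40
θ = arctan(b/a) = arctan(34.641/20) (quadrant-adjusted) = 60°
z = 40(cos 60° + i sin 60°)


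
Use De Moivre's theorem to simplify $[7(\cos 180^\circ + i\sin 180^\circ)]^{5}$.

By De Moivre: z^n = r^n(cos(nθ) + i sin(nθ))
= 7^5(cos(5*180°) + i sin(5*180°))
= 16807(cos 180° + i sin 180°)
= -16807


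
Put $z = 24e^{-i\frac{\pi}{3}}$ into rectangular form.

a = r cos θ = 24 * 1/2 = 12
b = r sin θ = 24 * -sqrt(3)/2 = -12*sqrt(3)
z = 12 - 12*sqrt(3)i


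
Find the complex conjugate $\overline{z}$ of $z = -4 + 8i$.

If z = a + bi, then conjugate(z) = a - bi
conjugate(-4 + 8i) = -4 - 8i


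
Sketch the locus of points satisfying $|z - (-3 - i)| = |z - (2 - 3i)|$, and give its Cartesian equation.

|z - z1| = |z - z2| means z is equidistant from z1 and z2,
i.e. the perpendicular bisector of the segment from (-3, -1) to (2, -3) (midpoint (-1/2, -2)).
With z = x + yi, square both sides:
(x - (-3))^2 + (y - (-1))^2 = (x - 2)^2 + (y - (-3))^2
The x^2 and y^2 terms cancel: 10x + (-4)y = 13 - 10 = 3
Simplify: 10x - 4y = 3
Locus: Perpendicular bisector of the segment from (-3, -1) to (2, -3): the line 10x - 4y = 3


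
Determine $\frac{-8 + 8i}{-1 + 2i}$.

Multiply numerator and denominator by conjugate (-1 - 2i):
= (-8 + 8i)(-1 - 2i) / ((-1)^2 + 2^2)
= (24 + 8i) / 5
= 24/5 + (8/5)i


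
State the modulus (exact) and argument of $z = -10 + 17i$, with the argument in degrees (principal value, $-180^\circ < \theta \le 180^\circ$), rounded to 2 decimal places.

|z| = sqrt((-10)^2 + 17^2) = sqrt(389)
arg(z) = arctan(b/a) = arctan(17/-10) (quadrant-adjusted) = 120.47°


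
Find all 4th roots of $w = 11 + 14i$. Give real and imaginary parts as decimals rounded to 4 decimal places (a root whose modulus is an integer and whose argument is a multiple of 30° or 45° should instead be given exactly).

|w| = sqrt(317) ≈ 17.804494, arg(w) ≈ 51.842773°
Root modulus = sqrt(317)^(1/4) ≈ 2.054151
Root arguments: θ_k = (arg(w) + 360°k)/4 for k = 0, 1, ..., 3
Compute each root as (root modulus)(cos θ_k + i sin θ_k) using full-precision intermediates, then round to 4 decimal places.
Roots: 2.0018 + 0.4607i, -0.4607 + 2.0018i, -2.0018 - 0.4607i, 0.4607 - 2.0018i


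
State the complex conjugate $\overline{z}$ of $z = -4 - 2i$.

If z = a + bi, then conjugate(z) = a - bi
conjugate(-4 - 2i) = -4 + 2i


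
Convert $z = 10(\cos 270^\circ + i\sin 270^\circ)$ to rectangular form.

a = r cos θ = 10 * 0 = 0
b = r sin θ = 10 * -1 = -10
z = -10i


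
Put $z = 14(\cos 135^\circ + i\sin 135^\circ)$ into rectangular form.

a = r cos θ = 14 * -sqrt(2)/2 = -7*sqrt(2)
b = r sin θ = 14 * sqrt(2)/2 = 7*sqrt(2)
z = -7*sqrt(2) + 7*sqrt(2)i


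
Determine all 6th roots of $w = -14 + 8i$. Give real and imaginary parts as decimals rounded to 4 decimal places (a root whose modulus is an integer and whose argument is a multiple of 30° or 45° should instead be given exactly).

|w| = sqrt(260) ≈ 16.124515, arg(w) ≈ 150.255119°
Root modulus = sqrt(260)^(1/6) ≈ 1.589453
Root arguments: θ_k = (arg(w) + 360°k)/6 for k = 0, 1, ..., 5
Compute each root as (root modulus)(cos θ_k + i sin θ_k) using full-precision intermediates, then round to 4 decimal places.
Roots: 1.4400 + 0.6728i, 0.1374 + 1.5835i, -1.3027 + 0.9107i, -1.4400 - 0.6728i, -0.1374 - 1.5835i, 1.3027 - 0.9107i


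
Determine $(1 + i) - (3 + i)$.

(1 - 3) + (1 - 1)i = -2


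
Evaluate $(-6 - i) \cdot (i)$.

(a1*a2 - b1*b2) + (a1*b2 + b1*a2)i
= (0 - (-1)) + (-6 + 0)i
= 1 - 6i


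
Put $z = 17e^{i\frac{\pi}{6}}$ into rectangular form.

a = r cos θ = 17 * sqrt(3)/2 = 17*sqrt(3)/2
b = r sin θ = 17 * 1/2 = 17/2
z = 17*sqrt(3)/2 + (17/2)i


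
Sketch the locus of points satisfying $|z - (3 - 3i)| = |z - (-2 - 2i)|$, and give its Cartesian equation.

|z - z1| = |z - z2| means z is equidistant from z1 and z2,
i.e. the perpendicular bisector of the segment from (3, -3) to (-2, -2) (midpoint (1/2, -5/2)).
With z = x + yi, square both sides:
(x - 3)^2 + (y - (-3))^2 = (x - (-2))^2 + (y - (-2))^2
The x^2 and y^2 terms cancel: -10x + 2y = 8 - 18 = -10
Simplify: 5x - y = 5
Locus: Perpendicular bisector of the segment from (3, -3) to (-2, -2): the line 5x - y = 5


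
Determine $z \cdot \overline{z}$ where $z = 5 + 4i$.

z * conjugate(z) = |z|^2 = a^2 + b^2
= 5^2 + 4^2 = 41


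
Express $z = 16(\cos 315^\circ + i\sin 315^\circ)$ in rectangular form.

a = r cos θ = 16 * sqrt(2)/2 = 8*sqrt(2)
b = r sin θ = 16 * -sqrt(2)/2 = -8*sqrt(2)
z = 8*sqrt(2) - 8*sqrt(2)i


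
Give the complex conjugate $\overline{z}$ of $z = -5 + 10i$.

If z = a + bi, then conjugate(z) = a - bi
conjugate(-5 + 10i) = -5 - 10i


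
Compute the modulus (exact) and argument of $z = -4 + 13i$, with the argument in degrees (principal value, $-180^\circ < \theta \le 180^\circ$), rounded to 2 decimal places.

|z| = sqrt((-4)^2 + 13^2) = sqrt(185)
arg(z) = arctan(b/a) = arctan(13/-4) (quadrant-adjusted) = 107.10°


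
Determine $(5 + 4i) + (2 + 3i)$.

(5 + 2) + (4 + 3)i = 7 + 7i


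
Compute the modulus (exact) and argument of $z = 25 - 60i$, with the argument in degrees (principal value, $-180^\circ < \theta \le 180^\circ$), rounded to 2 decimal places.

|z| = sqrt(25^2 + (-60)^2) = 65
arg(z) = arctan(b/a) = arctan(-60/25) (quadrant-adjusted) = -67.38°


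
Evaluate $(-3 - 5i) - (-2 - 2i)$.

(-3 - (-2)) + (-5 - (-2))i = -1 - 3i


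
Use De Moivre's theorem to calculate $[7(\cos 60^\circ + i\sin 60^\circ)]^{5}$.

By De Moivre: z^n = r^n(cos(nθ) + i sin(nθ))
= 7^5(cos(5*60°) + i sin(5*60°))
= 16807(cos 300° + i sin 300°)
= 16807/2 - (16807*sqrt(3)/2)i


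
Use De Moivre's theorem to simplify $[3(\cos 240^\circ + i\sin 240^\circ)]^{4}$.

By De Moivre: z^n = r^n(cos(nθ) + i sin(nθ))
= 3^4(cos(4*240°) + i sin(4*240°))
= 81(cos 240° + i sin 240°)
= -81/2 - (81*sqrt(3)/2)i


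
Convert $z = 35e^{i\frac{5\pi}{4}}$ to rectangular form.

a = r cos θ = 35 * -sqrt(2)/2 = -35*sqrt(2)/2
b = r sin θ = 35 * -sqrt(2)/2 = -35*sqrt(2)/2
z = -35*sqrt(2)/2 - (35*sqrt(2)/2)i


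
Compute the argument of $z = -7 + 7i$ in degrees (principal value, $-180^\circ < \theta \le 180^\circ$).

θ = arctan(b/a) = arctan(7/-7) (quadrant-adjusted) = 135°


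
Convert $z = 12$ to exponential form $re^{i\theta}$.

r = |z| = sqrt((12)^2 + (0)^2) = sqrt(144 + 0) = sqrt(144) = 12
b = 0 and a > 0, so z lies on the positive real axis: θ = 0
z = 12e^(i*0) = 12


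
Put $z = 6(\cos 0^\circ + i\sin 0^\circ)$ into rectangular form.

a = r cos θ = 6 * 1 = 6
b = r sin θ = 6 * 0 = 0
z = 6


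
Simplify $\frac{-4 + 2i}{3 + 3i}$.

Multiply numerator and denominator by conjugate (3 - 3i):
= (-4 + 2i)(3 - 3i) / (3^2 + 3^2)
= (-6 + 18i) / 18
Divide through by 6: (-1 + 3i) / 3
= -1/3 + i


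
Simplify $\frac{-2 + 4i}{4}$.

Divisor is real, so divide each part by 4:
= -1/2 + i


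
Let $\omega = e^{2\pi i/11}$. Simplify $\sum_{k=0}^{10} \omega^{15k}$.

Let ζ = ω^15 = e^(2πi·15/11). Since 11 ∤ 15, ζ ≠ 1.
Sum = Σ_{k=0}^{10} ζ^k = (ζ^11 - 1)/(ζ - 1) = (ω^{15·11} - 1)/(ζ - 1) = (1 - 1)/(ζ - 1) = 0


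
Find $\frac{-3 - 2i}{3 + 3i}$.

Multiply numerator and denominator by conjugate (3 - 3i):
= (-3 - 2i)(3 - 3i) / (3^2 + 3^2)
= (-15 + 3i) / 18
Divide through by 3: (-5 + i) / 6
= -5/6 + (1/6)i


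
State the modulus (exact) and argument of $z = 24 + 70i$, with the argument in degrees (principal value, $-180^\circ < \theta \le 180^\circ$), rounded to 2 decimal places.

|z| = sqrt(24^2 + 70^2) = 74
arg(z) = arctan(b/a) = arctan(70/24) (quadrant-adjusted) = 71.08°


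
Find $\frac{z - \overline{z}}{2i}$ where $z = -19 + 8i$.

z - conjugate(z) = 2bi
(z - conjugate(z))/(2i) = 2bi/(2i) = b = 8


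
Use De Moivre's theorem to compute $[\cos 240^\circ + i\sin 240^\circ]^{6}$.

By De Moivre: z^n = r^n(cos(nθ) + i sin(nθ))
= 1^6(cos(6*240°) + i sin(6*240°))
= 1(cos 0° + i sin 0°)
= 1


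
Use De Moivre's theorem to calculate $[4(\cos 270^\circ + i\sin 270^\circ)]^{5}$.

By De Moivre: z^n = r^n(cos(nθ) + i sin(nθ))
= 4^5(cos(5*270°) + i sin(5*270°))
= 1024(cos 270° + i sin 270°)
= -1024i


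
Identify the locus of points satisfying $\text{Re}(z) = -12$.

Re(z) = x where z = x + yi; the equation x = -12 is satisfied by all points with that x-coordinate
Locus: Vertical line x = -12


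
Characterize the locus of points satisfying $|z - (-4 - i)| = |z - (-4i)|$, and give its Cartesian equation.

|z - z1| = |z - z2| means z is equidistant from z1 and z2,
i.e. the perpendicular bisector of the segment from (-4, -1) to (0, -4) (midpoint (-2, -5/2)).
With z = x + yi, square both sides:
(x - (-4))^2 + (y - (-1))^2 = (x - 0)^2 + (y - (-4))^2
The x^2 and y^2 terms cancel: 8x + (-6)y = 16 - 17 = -1
Simplify: 8x - 6y = -1
Locus: Perpendicular bisector of the segment from (-4, -1) to (0, -4): the line 8x - 6y = -1


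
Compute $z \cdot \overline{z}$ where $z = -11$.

z * conjugate(z) = |z|^2 = a^2 + b^2
= (-11)^2 + 0^2 = 121


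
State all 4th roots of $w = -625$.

|w| = 625, arg(w) = 180°
Root modulus = 625^(1/4) = 5
Root arguments: θ_k = (180° + 360°k)/4 for k = 0, 1, ..., 3
Roots: 5*sqrt(2)/2 + (5*sqrt(2)/2)i, -5*sqrt(2)/2 + (5*sqrt(2)/2)i, -5*sqrt(2)/2 - (5*sqrt(2)/2)i, 5*sqrt(2)/2 - (5*sqrt(2)/2)i


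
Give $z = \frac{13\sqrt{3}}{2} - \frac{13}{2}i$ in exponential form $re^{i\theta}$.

r = |z| = sqrt((13*sqrt(3)/2)^2 + (-13/2)^2) = sqrt(507/4 + 169/4) = sqrt(169) = 13
θ = arctan(b/a) = arctan(-6.5/11.2583) (quadrant-adjusted) = -30° = -π/6
z = 13e^(-i*π/6)


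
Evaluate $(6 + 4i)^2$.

(a + bi)^2 = a^2 - b^2 + 2abi
= 6^2 - 4^2 + 2*6*4i
= 20 + 48i


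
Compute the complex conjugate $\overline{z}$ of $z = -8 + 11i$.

If z = a + bi, then conjugate(z) = a - bi
conjugate(-8 + 11i) = -8 - 11i


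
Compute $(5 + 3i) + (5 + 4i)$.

(5 + 5) + (3 + 4)i = 10 + 7i


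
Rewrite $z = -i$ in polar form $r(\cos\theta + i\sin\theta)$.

r = |z| = sqrt(a^2 + b^2) = sqrt((0)^2 + (-1)^2) = sqrt(0 + 1) = sqrt(1) = 1
a = 0 and b < 0, so z lies on the negative imaginary axis: θ = 270°
z = 1(cos 270° + i sin 270°)


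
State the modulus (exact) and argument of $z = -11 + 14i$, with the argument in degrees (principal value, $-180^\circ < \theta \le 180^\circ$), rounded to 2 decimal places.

|z| = sqrt((-11)^2 + 14^2) = sqrt(317)
arg(z) = arctan(b/a) = arctan(14/-11) (quadrant-adjusted) = 128.16°


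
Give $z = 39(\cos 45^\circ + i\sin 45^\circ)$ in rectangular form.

a = r cos θ = 39 * sqrt(2)/2 = 39*sqrt(2)/2
b = r sin θ = 39 * sqrt(2)/2 = 39*sqrt(2)/2
z = 39*sqrt(2)/2 + (39*sqrt(2)/2)i
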